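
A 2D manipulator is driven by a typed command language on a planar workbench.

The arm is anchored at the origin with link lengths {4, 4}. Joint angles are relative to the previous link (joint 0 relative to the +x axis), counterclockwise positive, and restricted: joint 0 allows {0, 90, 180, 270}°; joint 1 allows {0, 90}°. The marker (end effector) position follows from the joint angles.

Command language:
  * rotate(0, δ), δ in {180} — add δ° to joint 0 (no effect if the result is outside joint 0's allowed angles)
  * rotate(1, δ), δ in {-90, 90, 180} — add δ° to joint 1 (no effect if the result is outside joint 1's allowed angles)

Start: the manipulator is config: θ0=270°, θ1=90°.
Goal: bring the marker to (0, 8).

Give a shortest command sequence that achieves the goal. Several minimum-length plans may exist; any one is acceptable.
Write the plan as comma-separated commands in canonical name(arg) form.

t0: config: θ0=270°, θ1=90°
t=1 rotate(1, -90) ⇒ config: θ0=270°, θ1=0°
t=2 rotate(0, 180) ⇒ config: θ0=90°, θ1=0°
nothing shorter than 2 reaches the goal.

rotate(1, -90), rotate(0, 180)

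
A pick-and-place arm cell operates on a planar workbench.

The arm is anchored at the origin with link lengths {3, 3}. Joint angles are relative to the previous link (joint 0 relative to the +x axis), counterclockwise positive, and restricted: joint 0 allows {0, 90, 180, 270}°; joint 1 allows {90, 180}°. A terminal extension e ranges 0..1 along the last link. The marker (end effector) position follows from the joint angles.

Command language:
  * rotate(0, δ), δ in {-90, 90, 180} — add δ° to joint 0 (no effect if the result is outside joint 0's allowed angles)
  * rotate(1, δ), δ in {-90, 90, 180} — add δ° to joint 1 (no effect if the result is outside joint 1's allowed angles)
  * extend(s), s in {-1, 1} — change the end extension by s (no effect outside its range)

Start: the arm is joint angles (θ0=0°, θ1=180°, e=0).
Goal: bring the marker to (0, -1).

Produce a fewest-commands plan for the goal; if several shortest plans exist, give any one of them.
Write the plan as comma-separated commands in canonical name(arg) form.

initial: joint angles (θ0=0°, θ1=180°, e=0)
[1] after extend(1): joint angles (θ0=0°, θ1=180°, e=1)
[2] after rotate(0, 90): joint angles (θ0=90°, θ1=180°, e=1)
shorter routes all fall short; 2 is best.

extend(1), rotate(0, 90)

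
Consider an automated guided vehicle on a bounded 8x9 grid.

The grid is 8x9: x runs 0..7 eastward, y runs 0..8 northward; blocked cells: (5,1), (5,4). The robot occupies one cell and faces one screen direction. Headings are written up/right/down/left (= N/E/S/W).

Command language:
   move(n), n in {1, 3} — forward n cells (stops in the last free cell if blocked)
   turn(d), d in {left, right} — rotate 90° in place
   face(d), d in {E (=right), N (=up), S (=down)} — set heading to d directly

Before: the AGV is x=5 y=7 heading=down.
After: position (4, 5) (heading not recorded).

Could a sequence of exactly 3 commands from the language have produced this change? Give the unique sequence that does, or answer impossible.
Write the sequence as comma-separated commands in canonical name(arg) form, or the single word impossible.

move(3), turn(right), move(1)

key: move(3) is stopped early by the blocked cell at (5,4)
t0: x=5 y=7 heading=down
step 1 (move(3)): x=5 y=5 heading=down
step 2 (turn(right)): x=5 y=5 heading=left
step 3 (move(1)): x=4 y=5 heading=left
no rival 3-sequence matches.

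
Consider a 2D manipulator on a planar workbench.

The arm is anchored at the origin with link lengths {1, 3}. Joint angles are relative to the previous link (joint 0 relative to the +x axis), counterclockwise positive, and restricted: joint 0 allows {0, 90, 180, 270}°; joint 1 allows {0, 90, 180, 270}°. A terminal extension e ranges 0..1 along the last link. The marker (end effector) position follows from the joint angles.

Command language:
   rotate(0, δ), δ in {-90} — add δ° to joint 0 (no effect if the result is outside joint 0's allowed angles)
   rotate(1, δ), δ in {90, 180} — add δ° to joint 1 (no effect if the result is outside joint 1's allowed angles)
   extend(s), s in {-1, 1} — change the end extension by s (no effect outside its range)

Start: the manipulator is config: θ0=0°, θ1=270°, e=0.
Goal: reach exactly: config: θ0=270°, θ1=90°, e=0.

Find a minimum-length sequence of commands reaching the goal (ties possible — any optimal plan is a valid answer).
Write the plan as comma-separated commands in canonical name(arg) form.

rotate(1, 180), rotate(0, -90)

begin: config: θ0=0°, θ1=270°, e=0
1. rotate(1, 180) → config: θ0=0°, θ1=90°, e=0
2. rotate(0, -90) → config: θ0=270°, θ1=90°, e=0
minimal: 2 command(s), checked below 2.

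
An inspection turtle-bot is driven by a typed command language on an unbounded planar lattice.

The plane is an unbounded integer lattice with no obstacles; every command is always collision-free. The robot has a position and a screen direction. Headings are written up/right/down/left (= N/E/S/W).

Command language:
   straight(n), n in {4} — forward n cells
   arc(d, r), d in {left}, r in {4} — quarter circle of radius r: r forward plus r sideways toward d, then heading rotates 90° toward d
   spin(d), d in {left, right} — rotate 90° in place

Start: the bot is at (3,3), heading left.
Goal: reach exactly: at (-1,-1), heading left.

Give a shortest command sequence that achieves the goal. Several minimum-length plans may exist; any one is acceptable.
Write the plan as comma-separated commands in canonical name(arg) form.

from: at (3,3), heading left
1. arc(left, 4) → at (-1,-1), heading down
2. spin(right) → at (-1,-1), heading left
nothing shorter than 2 reaches the goal.

arc(left, 4), spin(right)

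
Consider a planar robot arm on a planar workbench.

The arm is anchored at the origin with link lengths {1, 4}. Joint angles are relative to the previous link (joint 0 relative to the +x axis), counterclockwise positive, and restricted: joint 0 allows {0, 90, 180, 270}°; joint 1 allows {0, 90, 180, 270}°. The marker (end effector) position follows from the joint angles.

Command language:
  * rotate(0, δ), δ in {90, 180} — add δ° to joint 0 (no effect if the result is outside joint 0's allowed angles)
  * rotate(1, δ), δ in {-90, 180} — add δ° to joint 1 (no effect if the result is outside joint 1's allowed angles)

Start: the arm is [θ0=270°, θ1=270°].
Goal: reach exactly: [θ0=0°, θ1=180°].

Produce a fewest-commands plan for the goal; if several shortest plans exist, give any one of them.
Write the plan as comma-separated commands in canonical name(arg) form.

initial: [θ0=270°, θ1=270°]
[1] after rotate(1, -90): [θ0=270°, θ1=180°]
[2] after rotate(0, 90): [θ0=0°, θ1=180°]
no 1-step plan works, so 2 is optimal.

rotate(1, -90), rotate(0, 90)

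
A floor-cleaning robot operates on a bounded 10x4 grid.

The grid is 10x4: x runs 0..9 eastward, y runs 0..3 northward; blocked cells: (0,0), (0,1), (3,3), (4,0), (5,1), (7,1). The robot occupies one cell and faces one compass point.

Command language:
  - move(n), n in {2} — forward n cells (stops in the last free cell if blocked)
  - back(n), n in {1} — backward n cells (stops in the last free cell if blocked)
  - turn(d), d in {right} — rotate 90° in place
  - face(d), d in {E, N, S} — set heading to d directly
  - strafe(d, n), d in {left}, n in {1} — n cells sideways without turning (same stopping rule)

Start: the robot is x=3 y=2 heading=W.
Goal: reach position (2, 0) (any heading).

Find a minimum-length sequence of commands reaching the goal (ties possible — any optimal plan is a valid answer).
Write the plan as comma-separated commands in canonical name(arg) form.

start: x=3 y=2 heading=W
[1] after face(E): x=3 y=2 heading=E
[2] after back(1): x=2 y=2 heading=E
[3] after turn(right): x=2 y=2 heading=S
[4] after move(2): x=2 y=0 heading=S
no 3-step plan works, so 4 is optimal.

face(E), back(1), turn(right), move(2)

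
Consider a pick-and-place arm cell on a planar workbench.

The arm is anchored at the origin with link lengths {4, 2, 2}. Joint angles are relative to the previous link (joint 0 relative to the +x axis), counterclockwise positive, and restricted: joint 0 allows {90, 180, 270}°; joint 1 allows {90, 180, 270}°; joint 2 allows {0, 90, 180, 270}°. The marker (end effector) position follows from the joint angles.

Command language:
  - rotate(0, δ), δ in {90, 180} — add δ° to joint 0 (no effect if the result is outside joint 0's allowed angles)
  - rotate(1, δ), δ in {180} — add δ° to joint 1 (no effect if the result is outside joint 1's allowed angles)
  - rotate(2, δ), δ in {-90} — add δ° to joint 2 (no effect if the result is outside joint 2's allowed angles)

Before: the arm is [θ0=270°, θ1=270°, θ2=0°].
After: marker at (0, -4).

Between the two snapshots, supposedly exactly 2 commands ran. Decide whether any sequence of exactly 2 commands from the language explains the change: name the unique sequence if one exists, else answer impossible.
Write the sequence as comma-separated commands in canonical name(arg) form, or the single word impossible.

rotate(2, -90), rotate(2, -90)

t0: [θ0=270°, θ1=270°, θ2=0°]
[1] after rotate(2, -90): [θ0=270°, θ1=270°, θ2=270°]
[2] after rotate(2, -90): [θ0=270°, θ1=270°, θ2=180°]
no other 2-command option fits: unique.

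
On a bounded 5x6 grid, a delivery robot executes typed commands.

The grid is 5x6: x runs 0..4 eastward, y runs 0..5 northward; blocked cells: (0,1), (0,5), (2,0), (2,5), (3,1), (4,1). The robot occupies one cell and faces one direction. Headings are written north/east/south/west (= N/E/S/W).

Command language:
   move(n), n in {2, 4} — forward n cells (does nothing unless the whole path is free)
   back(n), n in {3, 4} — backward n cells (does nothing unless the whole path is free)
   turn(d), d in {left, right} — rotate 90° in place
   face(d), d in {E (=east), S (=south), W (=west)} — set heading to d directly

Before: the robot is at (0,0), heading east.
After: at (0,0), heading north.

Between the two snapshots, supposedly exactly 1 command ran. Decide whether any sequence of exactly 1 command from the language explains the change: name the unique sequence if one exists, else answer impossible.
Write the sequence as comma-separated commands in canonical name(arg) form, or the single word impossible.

key: (0,0) unchanged — the single command moves nothing
initial: at (0,0), heading east
1. turn(left) → at (0,0), heading north
all 9 alternatives checked — unique.

turn(left)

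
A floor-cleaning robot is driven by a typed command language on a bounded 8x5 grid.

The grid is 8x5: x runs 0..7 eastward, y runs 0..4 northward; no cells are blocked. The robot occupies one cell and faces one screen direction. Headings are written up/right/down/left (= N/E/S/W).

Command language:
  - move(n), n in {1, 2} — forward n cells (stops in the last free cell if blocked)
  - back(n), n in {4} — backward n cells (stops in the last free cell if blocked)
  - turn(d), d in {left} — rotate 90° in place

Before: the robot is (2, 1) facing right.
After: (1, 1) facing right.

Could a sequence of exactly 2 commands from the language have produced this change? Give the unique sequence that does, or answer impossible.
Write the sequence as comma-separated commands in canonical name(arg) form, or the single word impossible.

key: running move(1) before back(4) would end elsewhere — order is forced
initial: (2, 1) facing right
step 1 (back(4)): (0, 1) facing right
step 2 (move(1)): (1, 1) facing right
uniquely the one of 16 2-step routes that fits.

back(4), move(1)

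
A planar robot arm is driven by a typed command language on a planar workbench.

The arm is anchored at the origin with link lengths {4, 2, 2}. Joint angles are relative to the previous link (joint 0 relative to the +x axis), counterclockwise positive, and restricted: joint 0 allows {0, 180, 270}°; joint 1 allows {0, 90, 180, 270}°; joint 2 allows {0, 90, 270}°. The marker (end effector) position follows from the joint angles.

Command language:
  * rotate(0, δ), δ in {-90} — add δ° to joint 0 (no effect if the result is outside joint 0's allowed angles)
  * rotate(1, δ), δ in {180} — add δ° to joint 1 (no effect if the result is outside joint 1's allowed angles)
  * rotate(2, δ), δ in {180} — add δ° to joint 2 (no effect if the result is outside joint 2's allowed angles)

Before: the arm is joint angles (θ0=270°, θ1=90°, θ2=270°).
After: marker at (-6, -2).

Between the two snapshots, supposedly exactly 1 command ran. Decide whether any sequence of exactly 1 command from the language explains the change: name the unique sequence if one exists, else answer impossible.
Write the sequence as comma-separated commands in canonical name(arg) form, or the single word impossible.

start: joint angles (θ0=270°, θ1=90°, θ2=270°)
[1] after rotate(0, -90): joint angles (θ0=180°, θ1=90°, θ2=270°)
uniquely the one of 3 1-step routes that fits.

rotate(0, -90)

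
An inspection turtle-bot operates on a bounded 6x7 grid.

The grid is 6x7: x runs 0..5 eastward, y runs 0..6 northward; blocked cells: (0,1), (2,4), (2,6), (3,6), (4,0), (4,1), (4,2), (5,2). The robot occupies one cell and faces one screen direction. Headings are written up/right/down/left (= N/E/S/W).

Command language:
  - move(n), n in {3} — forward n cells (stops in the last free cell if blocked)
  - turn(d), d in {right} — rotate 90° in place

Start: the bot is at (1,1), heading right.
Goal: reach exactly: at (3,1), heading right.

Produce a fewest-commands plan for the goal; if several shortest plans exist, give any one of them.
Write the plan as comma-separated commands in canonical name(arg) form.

move(3)

begin: at (1,1), heading right
1. move(3) → at (3,1), heading right
minimal: 1 command(s), checked below 1.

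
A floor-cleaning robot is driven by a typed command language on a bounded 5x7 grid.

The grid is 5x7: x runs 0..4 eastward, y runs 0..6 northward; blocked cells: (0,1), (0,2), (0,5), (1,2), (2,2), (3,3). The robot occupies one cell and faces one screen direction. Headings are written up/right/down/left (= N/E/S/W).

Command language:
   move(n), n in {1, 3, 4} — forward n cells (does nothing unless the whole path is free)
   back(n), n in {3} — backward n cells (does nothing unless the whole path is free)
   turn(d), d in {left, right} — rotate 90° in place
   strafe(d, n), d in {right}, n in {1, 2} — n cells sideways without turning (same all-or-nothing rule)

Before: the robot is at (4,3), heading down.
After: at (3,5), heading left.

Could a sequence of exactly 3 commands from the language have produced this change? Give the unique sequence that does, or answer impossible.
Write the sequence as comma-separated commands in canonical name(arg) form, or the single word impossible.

turn(right), strafe(right, 2), move(1)

key: order matters: swapping turn(right) and move(1) lands elsewhere
initial: at (4,3), heading down
1. turn(right) → at (4,3), heading left
2. strafe(right, 2) → at (4,5), heading left
3. move(1) → at (3,5), heading left
no rival 3-sequence matches.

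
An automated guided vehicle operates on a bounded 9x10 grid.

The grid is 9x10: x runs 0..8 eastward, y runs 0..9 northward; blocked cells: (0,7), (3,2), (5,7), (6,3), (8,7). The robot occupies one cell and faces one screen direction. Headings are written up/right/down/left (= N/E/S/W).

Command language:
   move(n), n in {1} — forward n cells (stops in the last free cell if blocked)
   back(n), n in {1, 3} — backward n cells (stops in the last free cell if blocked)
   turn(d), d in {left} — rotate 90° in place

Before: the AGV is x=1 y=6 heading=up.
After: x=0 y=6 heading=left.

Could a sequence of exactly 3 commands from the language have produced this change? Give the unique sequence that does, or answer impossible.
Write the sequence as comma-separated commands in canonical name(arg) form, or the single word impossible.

key: cell and facing (now W) both changed — the 3 commands mix motion and turning
begin: x=1 y=6 heading=up
t=1 turn(left) ⇒ x=1 y=6 heading=left
t=2 move(1) ⇒ x=0 y=6 heading=left
t=3 move(1) ⇒ x=0 y=6 heading=left
no rival 3-sequence matches.

turn(left), move(1), move(1)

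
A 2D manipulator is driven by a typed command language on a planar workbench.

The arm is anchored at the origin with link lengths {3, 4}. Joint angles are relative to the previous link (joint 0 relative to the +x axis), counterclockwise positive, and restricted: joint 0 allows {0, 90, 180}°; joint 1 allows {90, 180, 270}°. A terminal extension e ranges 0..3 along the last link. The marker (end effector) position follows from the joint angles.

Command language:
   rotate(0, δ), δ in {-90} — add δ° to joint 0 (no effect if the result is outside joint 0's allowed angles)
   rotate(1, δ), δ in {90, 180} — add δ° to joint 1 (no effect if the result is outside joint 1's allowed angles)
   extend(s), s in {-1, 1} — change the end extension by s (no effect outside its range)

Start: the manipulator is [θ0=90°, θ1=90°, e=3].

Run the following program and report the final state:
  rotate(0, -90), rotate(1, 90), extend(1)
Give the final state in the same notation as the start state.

[θ0=0°, θ1=180°, e=3]

start: [θ0=90°, θ1=90°, e=3]
[1] after rotate(0, -90): [θ0=0°, θ1=90°, e=3]
[2] after rotate(1, 90): [θ0=0°, θ1=180°, e=3]
[3] after extend(1): [θ0=0°, θ1=180°, e=3]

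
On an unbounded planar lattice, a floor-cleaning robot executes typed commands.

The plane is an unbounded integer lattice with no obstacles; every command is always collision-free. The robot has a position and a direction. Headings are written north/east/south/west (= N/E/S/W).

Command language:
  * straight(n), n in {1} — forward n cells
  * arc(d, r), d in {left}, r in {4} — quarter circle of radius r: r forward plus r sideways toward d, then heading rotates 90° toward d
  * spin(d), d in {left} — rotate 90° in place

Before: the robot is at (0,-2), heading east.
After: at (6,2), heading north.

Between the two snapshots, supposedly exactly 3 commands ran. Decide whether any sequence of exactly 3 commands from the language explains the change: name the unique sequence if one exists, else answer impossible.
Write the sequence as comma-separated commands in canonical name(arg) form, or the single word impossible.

straight(1), straight(1), arc(left, 4)

key: cell and facing (now N) both changed — the 3 commands mix motion and turning
from: at (0,-2), heading east
step 1 (straight(1)): at (1,-2), heading east
step 2 (straight(1)): at (2,-2), heading east
step 3 (arc(left, 4)): at (6,2), heading north
no rival 3-sequence matches.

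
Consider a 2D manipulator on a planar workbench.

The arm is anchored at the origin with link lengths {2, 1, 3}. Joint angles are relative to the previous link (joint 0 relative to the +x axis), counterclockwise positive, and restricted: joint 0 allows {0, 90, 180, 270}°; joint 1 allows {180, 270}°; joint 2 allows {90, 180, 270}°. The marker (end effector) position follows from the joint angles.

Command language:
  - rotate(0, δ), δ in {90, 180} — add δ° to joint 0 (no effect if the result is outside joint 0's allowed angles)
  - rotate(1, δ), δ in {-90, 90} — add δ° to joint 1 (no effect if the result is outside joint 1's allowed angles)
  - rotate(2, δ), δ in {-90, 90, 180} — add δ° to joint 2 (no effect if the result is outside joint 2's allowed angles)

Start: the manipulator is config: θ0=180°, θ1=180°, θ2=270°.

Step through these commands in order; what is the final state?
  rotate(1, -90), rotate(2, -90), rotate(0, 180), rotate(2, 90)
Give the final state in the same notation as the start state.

from: config: θ0=180°, θ1=180°, θ2=270°
[1] after rotate(1, -90): config: θ0=180°, θ1=180°, θ2=270°
[2] after rotate(2, -90): config: θ0=180°, θ1=180°, θ2=180°
[3] after rotate(0, 180): config: θ0=0°, θ1=180°, θ2=180°
[4] after rotate(2, 90): config: θ0=0°, θ1=180°, θ2=270°

config: θ0=0°, θ1=180°, θ2=270°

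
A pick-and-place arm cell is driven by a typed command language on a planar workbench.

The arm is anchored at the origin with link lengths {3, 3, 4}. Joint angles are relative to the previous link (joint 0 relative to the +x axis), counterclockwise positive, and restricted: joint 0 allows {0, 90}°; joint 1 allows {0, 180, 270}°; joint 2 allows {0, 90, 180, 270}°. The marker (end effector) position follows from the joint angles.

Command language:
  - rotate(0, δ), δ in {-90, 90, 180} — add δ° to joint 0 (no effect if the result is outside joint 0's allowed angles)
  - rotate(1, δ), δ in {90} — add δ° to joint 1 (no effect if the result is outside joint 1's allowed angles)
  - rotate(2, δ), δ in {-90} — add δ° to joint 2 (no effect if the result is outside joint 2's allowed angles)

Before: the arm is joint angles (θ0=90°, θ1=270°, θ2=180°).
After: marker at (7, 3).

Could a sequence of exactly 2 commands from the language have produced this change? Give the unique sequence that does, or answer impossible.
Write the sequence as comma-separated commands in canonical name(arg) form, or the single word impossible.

begin: joint angles (θ0=90°, θ1=270°, θ2=180°)
step 1 (rotate(2, -90)): joint angles (θ0=90°, θ1=270°, θ2=90°)
step 2 (rotate(2, -90)): joint angles (θ0=90°, θ1=270°, θ2=0°)
no other 2-command option fits: unique.

rotate(2, -90), rotate(2, -90)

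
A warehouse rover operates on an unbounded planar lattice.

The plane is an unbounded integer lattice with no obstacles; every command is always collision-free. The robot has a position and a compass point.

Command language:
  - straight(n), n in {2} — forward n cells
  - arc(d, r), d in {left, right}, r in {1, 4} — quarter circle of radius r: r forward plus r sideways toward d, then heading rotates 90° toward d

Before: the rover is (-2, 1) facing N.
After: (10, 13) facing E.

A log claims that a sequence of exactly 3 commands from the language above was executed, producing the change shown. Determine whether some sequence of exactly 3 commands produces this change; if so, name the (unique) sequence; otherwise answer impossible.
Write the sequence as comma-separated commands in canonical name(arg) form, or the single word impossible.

key: cell and facing (now E) both changed — the 3 commands mix motion and turning
t0: (-2, 1) facing N
step 1 (arc(right, 4)): (2, 5) facing E
step 2 (arc(left, 4)): (6, 9) facing N
step 3 (arc(right, 4)): (10, 13) facing E
no other 3-command option fits: unique.

arc(right, 4), arc(left, 4), arc(right, 4)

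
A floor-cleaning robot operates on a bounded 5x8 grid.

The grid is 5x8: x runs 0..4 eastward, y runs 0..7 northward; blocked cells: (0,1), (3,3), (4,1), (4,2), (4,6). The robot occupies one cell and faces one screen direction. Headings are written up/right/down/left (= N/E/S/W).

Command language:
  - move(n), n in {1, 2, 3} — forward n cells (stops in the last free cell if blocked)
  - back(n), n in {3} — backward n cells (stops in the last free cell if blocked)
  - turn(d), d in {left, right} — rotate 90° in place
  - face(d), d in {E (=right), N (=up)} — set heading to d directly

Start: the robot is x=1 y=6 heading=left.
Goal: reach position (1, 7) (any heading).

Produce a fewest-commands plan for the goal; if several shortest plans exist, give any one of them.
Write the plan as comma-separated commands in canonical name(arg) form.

from: x=1 y=6 heading=left
1. face(N) → x=1 y=6 heading=up
2. move(2) → x=1 y=7 heading=up
minimal: 2 command(s), checked below 2.

face(N), move(2)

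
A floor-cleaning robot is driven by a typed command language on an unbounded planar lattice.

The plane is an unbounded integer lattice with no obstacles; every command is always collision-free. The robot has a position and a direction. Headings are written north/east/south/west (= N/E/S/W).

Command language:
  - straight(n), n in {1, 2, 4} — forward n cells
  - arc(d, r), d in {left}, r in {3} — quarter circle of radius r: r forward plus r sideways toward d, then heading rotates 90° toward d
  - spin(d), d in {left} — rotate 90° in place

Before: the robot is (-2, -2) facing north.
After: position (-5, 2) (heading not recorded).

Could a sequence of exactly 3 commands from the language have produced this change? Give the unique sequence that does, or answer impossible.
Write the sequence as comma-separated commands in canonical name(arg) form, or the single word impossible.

key: running spin(left) before straight(1) would end elsewhere — order is forced
start: (-2, -2) facing north
1. straight(1) → (-2, -1) facing north
2. arc(left, 3) → (-5, 2) facing west
3. spin(left) → (-5, 2) facing south
no other 3-command option fits: unique.

straight(1), arc(left, 3), spin(left)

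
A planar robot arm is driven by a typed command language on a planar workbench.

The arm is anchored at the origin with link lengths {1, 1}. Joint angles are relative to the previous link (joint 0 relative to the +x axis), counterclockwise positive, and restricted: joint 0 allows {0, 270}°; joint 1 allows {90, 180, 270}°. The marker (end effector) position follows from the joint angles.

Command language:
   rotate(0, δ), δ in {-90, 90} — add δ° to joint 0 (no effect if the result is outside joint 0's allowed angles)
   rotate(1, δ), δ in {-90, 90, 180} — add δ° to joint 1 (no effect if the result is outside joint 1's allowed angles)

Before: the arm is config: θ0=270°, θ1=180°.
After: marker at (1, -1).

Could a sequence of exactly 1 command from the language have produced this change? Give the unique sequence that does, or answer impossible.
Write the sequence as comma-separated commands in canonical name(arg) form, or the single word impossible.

rotate(1, -90)

t0: config: θ0=270°, θ1=180°
1. rotate(1, -90) → config: θ0=270°, θ1=90°
uniquely the one of 5 1-step routes that fits.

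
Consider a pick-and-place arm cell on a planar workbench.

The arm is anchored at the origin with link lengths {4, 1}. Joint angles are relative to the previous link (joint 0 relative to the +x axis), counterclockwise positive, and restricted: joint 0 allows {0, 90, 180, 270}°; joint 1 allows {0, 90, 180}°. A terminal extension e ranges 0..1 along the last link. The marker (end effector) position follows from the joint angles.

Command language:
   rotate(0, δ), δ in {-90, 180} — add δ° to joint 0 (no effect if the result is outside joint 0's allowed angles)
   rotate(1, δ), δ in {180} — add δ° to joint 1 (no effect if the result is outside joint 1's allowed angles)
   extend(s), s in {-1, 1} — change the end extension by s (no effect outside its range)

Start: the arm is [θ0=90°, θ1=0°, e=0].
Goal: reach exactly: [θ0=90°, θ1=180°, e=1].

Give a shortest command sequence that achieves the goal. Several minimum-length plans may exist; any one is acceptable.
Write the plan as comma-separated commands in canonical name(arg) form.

rotate(1, 180), extend(1)

initial: [θ0=90°, θ1=0°, e=0]
[1] after rotate(1, 180): [θ0=90°, θ1=180°, e=0]
[2] after extend(1): [θ0=90°, θ1=180°, e=1]
minimal: 2 command(s), checked below 2.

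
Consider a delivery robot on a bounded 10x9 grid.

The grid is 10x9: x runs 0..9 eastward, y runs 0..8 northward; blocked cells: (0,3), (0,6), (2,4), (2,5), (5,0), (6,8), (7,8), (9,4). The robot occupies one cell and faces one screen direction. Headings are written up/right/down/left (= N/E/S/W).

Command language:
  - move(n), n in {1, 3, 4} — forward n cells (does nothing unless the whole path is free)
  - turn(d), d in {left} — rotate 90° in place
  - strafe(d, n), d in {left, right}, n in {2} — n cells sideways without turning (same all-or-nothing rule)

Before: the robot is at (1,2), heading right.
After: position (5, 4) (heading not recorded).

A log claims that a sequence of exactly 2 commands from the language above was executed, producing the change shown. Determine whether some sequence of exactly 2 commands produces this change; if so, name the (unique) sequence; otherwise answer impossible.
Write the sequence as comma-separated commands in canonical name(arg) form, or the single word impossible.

move(4), strafe(left, 2)

key: running strafe(left, 2) before move(4) would end elsewhere — order is forced
from: at (1,2), heading right
[1] after move(4): at (5,2), heading right
[2] after strafe(left, 2): at (5,4), heading right
no other 2-command option fits: unique.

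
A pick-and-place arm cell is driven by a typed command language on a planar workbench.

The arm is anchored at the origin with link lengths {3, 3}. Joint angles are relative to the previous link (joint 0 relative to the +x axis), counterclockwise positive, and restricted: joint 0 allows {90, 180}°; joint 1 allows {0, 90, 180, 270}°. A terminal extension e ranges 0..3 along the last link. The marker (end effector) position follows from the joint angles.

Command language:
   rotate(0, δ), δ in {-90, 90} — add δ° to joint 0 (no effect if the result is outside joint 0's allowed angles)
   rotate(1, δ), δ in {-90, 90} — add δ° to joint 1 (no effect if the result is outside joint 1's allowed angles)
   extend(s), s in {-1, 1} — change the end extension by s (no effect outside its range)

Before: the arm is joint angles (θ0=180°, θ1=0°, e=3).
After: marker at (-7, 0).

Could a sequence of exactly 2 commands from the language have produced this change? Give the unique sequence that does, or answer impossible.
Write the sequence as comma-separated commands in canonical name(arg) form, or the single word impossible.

extend(-1), extend(-1)

start: joint angles (θ0=180°, θ1=0°, e=3)
t=1 extend(-1) ⇒ joint angles (θ0=180°, θ1=0°, e=2)
t=2 extend(-1) ⇒ joint angles (θ0=180°, θ1=0°, e=1)
no rival 2-sequence matches.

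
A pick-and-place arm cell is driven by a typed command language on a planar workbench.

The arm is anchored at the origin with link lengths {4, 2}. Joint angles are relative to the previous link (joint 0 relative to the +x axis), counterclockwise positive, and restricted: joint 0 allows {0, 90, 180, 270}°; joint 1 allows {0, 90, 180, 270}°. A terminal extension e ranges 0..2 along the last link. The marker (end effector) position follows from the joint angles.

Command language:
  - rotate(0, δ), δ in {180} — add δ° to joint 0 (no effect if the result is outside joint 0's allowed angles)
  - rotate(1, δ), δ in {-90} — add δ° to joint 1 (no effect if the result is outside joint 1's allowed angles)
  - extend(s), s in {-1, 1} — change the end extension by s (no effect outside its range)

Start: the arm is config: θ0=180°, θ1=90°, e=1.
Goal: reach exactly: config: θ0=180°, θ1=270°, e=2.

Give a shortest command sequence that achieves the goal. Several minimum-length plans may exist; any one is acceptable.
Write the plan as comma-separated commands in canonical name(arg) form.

rotate(1, -90), rotate(1, -90), extend(1)

t0: config: θ0=180°, θ1=90°, e=1
step 1 (rotate(1, -90)): config: θ0=180°, θ1=0°, e=1
step 2 (rotate(1, -90)): config: θ0=180°, θ1=270°, e=1
step 3 (extend(1)): config: θ0=180°, θ1=270°, e=2
shorter routes all fall short; 3 is best.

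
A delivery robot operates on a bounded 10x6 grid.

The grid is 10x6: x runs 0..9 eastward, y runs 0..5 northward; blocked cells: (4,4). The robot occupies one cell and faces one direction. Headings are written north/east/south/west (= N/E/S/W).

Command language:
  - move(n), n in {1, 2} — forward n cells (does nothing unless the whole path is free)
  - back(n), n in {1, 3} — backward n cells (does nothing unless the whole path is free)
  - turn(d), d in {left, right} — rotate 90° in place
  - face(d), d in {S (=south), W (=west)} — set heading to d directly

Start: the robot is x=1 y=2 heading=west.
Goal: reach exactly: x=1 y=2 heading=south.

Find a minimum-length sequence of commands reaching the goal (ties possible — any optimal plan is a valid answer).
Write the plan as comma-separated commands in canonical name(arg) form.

face(S)

from: x=1 y=2 heading=west
step 1 (face(S)): x=1 y=2 heading=south
shorter routes all fall short; 1 is best.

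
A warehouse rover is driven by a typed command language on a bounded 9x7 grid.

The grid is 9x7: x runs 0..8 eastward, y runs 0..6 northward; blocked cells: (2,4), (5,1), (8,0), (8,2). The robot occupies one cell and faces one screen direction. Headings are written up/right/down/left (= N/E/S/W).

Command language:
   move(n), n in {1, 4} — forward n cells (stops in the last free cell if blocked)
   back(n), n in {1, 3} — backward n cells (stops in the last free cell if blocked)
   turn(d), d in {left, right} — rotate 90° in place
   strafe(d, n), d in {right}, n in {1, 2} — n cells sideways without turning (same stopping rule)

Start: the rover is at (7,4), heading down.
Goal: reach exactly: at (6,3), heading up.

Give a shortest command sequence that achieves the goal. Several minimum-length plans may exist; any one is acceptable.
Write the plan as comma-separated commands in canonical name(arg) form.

t0: at (7,4), heading down
1. turn(left) → at (7,4), heading right
2. back(1) → at (6,4), heading right
3. turn(left) → at (6,4), heading up
4. back(1) → at (6,3), heading up
nothing shorter than 4 reaches the goal.

turn(left), back(1), turn(left), back(1)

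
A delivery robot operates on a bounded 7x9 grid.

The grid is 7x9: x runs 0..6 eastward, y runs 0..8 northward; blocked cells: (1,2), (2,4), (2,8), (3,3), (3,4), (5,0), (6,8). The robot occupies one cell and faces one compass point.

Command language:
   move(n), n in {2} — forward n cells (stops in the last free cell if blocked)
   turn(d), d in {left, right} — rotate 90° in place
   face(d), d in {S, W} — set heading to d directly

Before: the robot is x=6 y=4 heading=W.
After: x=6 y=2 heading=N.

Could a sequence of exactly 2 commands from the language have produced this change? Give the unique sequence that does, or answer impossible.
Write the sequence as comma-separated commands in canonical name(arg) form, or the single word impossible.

all 25 sequences checked — none match.

impossible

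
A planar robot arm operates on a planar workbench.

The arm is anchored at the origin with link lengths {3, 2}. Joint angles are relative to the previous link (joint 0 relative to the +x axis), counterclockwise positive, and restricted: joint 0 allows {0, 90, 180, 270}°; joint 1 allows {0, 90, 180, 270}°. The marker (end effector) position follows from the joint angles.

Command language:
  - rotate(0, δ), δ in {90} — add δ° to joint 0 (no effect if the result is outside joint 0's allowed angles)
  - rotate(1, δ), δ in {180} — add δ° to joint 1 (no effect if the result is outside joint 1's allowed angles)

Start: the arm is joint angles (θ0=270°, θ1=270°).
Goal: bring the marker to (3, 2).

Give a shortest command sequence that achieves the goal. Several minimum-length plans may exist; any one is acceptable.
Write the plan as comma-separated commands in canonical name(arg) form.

start: joint angles (θ0=270°, θ1=270°)
[1] after rotate(1, 180): joint angles (θ0=270°, θ1=90°)
[2] after rotate(0, 90): joint angles (θ0=0°, θ1=90°)
shorter routes all fall short; 2 is best.

rotate(1, 180), rotate(0, 90)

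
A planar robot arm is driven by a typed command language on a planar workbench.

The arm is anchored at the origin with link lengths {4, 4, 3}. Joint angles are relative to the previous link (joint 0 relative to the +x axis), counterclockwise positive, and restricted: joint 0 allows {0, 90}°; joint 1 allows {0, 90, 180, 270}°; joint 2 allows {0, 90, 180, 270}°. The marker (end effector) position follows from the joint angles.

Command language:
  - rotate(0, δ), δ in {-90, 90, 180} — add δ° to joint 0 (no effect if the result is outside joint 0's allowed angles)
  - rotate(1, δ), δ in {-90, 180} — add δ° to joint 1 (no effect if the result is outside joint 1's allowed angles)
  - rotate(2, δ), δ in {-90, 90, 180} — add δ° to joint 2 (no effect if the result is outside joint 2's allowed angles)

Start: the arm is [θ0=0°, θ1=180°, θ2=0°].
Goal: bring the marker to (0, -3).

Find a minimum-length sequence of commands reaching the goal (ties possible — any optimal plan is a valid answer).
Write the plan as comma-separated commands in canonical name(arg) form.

initial: [θ0=0°, θ1=180°, θ2=0°]
1. rotate(2, 90) → [θ0=0°, θ1=180°, θ2=90°]
nothing shorter than 1 reaches the goal.

rotate(2, 90)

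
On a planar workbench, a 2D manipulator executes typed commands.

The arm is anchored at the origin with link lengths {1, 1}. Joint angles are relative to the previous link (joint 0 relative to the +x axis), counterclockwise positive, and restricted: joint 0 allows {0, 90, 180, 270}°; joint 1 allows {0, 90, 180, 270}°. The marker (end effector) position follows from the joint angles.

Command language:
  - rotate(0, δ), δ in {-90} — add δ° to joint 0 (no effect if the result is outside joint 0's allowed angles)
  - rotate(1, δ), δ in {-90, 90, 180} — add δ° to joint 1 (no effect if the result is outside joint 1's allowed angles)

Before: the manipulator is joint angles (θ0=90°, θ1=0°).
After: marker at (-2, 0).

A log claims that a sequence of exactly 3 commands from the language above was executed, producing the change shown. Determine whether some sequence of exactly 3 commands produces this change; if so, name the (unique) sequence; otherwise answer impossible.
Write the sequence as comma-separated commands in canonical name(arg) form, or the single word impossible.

rotate(0, -90), rotate(0, -90), rotate(0, -90)

t0: joint angles (θ0=90°, θ1=0°)
[1] after rotate(0, -90): joint angles (θ0=0°, θ1=0°)
[2] after rotate(0, -90): joint angles (θ0=270°, θ1=0°)
[3] after rotate(0, -90): joint angles (θ0=180°, θ1=0°)
no rival 3-sequence matches.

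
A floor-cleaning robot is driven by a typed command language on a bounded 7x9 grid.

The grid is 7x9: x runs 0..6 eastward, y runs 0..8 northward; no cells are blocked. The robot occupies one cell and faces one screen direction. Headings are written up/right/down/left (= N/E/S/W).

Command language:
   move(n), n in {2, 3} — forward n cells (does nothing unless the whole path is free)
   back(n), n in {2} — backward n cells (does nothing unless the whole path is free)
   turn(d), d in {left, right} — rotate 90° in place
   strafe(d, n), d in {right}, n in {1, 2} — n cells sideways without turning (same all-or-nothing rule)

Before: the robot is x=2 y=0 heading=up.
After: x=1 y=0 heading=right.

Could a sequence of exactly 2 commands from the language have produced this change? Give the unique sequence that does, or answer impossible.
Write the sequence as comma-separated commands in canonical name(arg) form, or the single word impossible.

impossible

no 2-step route produces this change.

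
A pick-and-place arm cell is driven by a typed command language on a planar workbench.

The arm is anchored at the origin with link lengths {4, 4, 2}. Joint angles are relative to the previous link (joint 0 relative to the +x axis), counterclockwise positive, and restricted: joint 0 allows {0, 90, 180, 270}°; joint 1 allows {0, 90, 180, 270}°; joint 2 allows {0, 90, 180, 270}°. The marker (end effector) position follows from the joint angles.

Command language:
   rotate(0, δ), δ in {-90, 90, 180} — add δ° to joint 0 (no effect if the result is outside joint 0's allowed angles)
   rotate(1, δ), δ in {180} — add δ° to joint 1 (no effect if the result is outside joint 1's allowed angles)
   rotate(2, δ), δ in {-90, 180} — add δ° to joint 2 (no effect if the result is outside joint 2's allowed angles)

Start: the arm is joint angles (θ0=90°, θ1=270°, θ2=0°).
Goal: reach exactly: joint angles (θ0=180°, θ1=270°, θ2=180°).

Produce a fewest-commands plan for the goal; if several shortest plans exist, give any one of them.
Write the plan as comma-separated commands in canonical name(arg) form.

rotate(0, 90), rotate(2, 180)

initial: joint angles (θ0=90°, θ1=270°, θ2=0°)
step 1 (rotate(0, 90)): joint angles (θ0=180°, θ1=270°, θ2=0°)
step 2 (rotate(2, 180)): joint angles (θ0=180°, θ1=270°, θ2=180°)
no 1-step plan works, so 2 is optimal.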